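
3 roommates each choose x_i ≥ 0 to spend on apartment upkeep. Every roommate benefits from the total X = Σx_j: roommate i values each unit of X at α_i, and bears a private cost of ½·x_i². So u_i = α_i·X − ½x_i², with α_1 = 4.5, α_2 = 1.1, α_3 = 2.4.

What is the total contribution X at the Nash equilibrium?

Roommate i's FOC: ∂u_i/∂x_i = α_i − x_i = 0, so x_i* = α_i.
NE contributions = (4.5, 1.1, 2.4); X = 8.

8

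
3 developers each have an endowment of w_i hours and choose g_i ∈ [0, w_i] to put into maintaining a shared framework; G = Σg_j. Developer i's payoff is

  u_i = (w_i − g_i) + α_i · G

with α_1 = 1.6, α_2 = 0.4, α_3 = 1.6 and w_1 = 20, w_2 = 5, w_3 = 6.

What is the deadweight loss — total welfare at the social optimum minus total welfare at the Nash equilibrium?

∂u_i/∂g_i = α_i − 1, so developer i contributes w_i if α_i > 1, else 0.
α_i > 1 for i ∈ {1, 3}; NE contributions (20, 0, 6), G = 26.
W^NE = Σw_i − G^NE + (Σα_i)·G^NE = 31 + 2.6·26 = 98.6.
Planner: ∂(Σu_j)/∂g_i = Σα_j − 1 = 2.6 > 0, so everyone contributes w_i; G^SO = 31, W^SO = 31 + 2.6·31 = 111.6.
Deadweight loss = 13.

13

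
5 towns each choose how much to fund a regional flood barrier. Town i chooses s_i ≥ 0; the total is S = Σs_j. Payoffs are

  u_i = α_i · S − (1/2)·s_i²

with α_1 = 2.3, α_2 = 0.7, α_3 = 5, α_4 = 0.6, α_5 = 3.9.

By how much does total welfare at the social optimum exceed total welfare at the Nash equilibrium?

257.55

Town i's FOC: ∂u_i/∂s_i = α_i − s_i = 0, so s_i* = α_i.
NE contributions = (2.3, 0.7, 5, 0.6, 3.9); S = 12.5.
W^NE = (Σα)·S − ½Σα_i² = 12.5² − ½·46.35 = 133.075.
Planner sets s_i = Σα_j = 12.5 for every i, so S^SO = 5·12.5 = 62.5.
W^SO = (Σα)·S^SO − ½·5·(Σα)² = (5/2)·12.5² = 390.625.
Deadweight loss = W^SO − W^NE = 257.55.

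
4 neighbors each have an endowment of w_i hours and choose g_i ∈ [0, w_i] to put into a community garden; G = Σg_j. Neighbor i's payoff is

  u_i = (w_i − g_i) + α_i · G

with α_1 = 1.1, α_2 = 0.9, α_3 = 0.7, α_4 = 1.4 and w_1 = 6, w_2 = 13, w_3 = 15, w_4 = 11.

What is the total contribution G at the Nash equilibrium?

∂u_i/∂g_i = α_i − 1, so neighbor i contributes w_i if α_i > 1, else 0.
α_i > 1 for i ∈ {1, 4}; NE contributions (6, 0, 0, 11), G = 17.

17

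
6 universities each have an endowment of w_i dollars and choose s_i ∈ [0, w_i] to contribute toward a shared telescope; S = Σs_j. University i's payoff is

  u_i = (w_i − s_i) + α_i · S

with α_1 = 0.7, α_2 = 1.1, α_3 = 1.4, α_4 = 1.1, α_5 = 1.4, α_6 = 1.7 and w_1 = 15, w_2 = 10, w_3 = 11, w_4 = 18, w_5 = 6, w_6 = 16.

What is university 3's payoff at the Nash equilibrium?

85.4

∂u_i/∂s_i = α_i − 1, so university i contributes w_i if α_i > 1, else 0.
α_i > 1 for i ∈ {2, 3, 4, 5, 6}; NE contributions (0, 10, 11, 18, 6, 16), S = 61.
u_3 = (11 − 11) + 1.4·61 = 85.4.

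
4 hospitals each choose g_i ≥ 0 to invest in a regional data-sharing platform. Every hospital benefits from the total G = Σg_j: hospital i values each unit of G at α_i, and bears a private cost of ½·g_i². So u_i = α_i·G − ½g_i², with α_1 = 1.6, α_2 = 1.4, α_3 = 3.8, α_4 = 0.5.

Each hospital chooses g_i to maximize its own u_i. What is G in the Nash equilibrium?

Hospital i's FOC: ∂u_i/∂g_i = α_i − g_i = 0, so g_i* = α_i.
NE contributions = (1.6, 1.4, 3.8, 0.5); G = 7.3.

7.3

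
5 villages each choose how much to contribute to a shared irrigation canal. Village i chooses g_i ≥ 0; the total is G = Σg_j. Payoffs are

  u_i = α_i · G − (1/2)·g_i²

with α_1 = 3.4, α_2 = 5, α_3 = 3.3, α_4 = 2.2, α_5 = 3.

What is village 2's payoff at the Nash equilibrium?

Village i's FOC: ∂u_i/∂g_i = α_i − g_i = 0, so g_i* = α_i.
NE contributions = (3.4, 5, 3.3, 2.2, 3); G = 16.9.
u_2 = α_2·G − ½·(g_2)² = 5·16.9 − ½·5² = 72.

72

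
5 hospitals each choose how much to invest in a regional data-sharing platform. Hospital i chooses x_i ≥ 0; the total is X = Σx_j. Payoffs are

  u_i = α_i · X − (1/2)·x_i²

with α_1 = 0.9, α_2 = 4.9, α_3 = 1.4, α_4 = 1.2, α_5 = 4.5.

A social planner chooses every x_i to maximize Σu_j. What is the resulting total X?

64.5

Planner FOC: ∂(Σu_j)/∂x_i = (Σα_j) − x_i = 0, so x_i^SO = Σα_j = 12.9 for every i; X^SO = 64.5.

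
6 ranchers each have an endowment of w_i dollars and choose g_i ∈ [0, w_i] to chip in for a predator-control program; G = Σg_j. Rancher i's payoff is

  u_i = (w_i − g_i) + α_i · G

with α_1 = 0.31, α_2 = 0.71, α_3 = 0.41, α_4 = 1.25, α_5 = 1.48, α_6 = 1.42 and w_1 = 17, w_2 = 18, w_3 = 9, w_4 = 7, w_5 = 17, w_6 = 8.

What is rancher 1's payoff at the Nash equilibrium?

∂u_i/∂g_i = α_i − 1, so rancher i contributes w_i if α_i > 1, else 0.
α_i > 1 for i ∈ {4, 5, 6}; NE contributions (0, 0, 0, 7, 17, 8), G = 32.
u_1 = (17 − 0) + 0.31·32 = 26.92.

26.92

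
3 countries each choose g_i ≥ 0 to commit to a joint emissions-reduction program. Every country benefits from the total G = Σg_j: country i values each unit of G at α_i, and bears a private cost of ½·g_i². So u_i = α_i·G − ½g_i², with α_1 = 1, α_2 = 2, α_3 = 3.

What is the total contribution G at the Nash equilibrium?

6

Country i's FOC: ∂u_i/∂g_i = α_i − g_i = 0, so g_i* = α_i.
NE contributions = (1, 2, 3); G = 6.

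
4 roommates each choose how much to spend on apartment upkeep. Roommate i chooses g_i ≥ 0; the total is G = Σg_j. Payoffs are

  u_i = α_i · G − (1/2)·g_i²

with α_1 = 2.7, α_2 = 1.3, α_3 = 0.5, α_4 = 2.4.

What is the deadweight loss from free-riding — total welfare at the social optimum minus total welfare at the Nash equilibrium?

55.105

Roommate i's FOC: ∂u_i/∂g_i = α_i − g_i = 0, so g_i* = α_i.
NE contributions = (2.7, 1.3, 0.5, 2.4); G = 6.9.
W^NE = (Σα)·G − ½Σα_i² = 6.9² − ½·14.99 = 40.115.
Planner sets g_i = Σα_j = 6.9 for every i, so G^SO = 4·6.9 = 27.6.
W^SO = (Σα)·G^SO − ½·4·(Σα)² = (4/2)·6.9² = 95.22.
Deadweight loss = W^SO − W^NE = 55.105.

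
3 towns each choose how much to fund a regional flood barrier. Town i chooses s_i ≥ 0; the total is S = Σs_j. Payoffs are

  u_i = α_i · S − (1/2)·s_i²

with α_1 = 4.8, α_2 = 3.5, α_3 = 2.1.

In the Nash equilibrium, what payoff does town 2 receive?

Town i's FOC: ∂u_i/∂s_i = α_i − s_i = 0, so s_i* = α_i.
NE contributions = (4.8, 3.5, 2.1); S = 10.4.
u_2 = α_2·S − ½·(s_2)² = 3.5·10.4 − ½·3.5² = 30.275.

30.275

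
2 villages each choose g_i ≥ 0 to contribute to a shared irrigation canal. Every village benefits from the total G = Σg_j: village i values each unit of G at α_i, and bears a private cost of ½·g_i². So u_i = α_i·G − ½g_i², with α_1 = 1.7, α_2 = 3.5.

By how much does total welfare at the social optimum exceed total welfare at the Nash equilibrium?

Village i's FOC: ∂u_i/∂g_i = α_i − g_i = 0, so g_i* = α_i.
NE contributions = (1.7, 3.5); G = 5.2.
W^NE = (Σα)·G − ½Σα_i² = 5.2² − ½·15.14 = 19.47.
Planner sets g_i = Σα_j = 5.2 for every i, so G^SO = 2·5.2 = 10.4.
W^SO = (Σα)·G^SO − ½·2·(Σα)² = (2/2)·5.2² = 27.04.
Deadweight loss = W^SO − W^NE = 7.57.

7.57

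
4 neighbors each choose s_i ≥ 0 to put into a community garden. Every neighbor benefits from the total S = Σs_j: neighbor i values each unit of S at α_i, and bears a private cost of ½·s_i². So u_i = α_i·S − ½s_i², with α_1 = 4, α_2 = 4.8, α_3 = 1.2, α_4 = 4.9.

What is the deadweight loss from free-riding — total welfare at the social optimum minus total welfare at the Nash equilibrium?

254.255

Neighbor i's FOC: ∂u_i/∂s_i = α_i − s_i = 0, so s_i* = α_i.
NE contributions = (4, 4.8, 1.2, 4.9); S = 14.9.
W^NE = (Σα)·S − ½Σα_i² = 14.9² − ½·64.49 = 189.765.
Planner sets s_i = Σα_j = 14.9 for every i, so S^SO = 4·14.9 = 59.6.
W^SO = (Σα)·S^SO − ½·4·(Σα)² = (4/2)·14.9² = 444.02.
Deadweight loss = W^SO − W^NE = 254.255.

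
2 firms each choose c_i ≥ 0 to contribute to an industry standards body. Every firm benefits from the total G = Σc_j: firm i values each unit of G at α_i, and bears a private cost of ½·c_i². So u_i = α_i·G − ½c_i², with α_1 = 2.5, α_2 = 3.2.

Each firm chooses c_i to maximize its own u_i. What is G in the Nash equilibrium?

Firm i's FOC: ∂u_i/∂c_i = α_i − c_i = 0, so c_i* = α_i.
NE contributions = (2.5, 3.2); G = 5.7.

5.7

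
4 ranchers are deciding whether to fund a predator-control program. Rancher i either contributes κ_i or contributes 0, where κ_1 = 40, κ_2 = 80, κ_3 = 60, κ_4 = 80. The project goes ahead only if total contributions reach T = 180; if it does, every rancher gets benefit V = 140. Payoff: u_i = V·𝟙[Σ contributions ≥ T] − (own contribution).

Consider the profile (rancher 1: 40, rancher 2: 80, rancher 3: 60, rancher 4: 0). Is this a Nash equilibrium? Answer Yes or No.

Total = 180 ≥ 180: provided.
Rancher 1 (pledges 40, payoff 100): dropping to 0 → total 140, payoff 0. No gain.
Rancher 2 (pledges 80, payoff 60): dropping to 0 → total 100, payoff 0. No gain.
Rancher 3 (pledges 60, payoff 80): dropping to 0 → total 120, payoff 0. No gain.
Rancher 4 (pledges 0, payoff 140): pledging 80 → total 260, payoff 60. No gain.

Yes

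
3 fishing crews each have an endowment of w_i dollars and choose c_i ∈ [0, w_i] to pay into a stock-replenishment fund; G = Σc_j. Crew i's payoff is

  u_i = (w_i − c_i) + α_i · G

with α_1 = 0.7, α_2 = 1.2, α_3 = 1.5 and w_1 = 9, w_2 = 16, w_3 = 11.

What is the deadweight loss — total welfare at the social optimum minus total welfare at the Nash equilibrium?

∂u_i/∂c_i = α_i − 1, so crew i contributes w_i if α_i > 1, else 0.
α_i > 1 for i ∈ {2, 3}; NE contributions (0, 16, 11), G = 27.
W^NE = Σw_i − G^NE + (Σα_i)·G^NE = 36 + 2.4·27 = 100.8.
Planner: ∂(Σu_j)/∂c_i = Σα_j − 1 = 2.4 > 0, so everyone contributes w_i; G^SO = 36, W^SO = 36 + 2.4·36 = 122.4.
Deadweight loss = 21.6.

21.6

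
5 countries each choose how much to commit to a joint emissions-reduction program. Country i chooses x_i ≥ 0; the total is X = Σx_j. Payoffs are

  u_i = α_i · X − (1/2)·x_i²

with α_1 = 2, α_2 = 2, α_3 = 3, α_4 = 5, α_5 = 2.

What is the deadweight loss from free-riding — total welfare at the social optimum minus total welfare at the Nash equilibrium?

Country i's FOC: ∂u_i/∂x_i = α_i − x_i = 0, so x_i* = α_i.
NE contributions = (2, 2, 3, 5, 2); X = 14.
W^NE = (Σα)·X − ½Σα_i² = 14² − ½·46 = 173.
Planner sets x_i = Σα_j = 14 for every i, so X^SO = 5·14 = 70.
W^SO = (Σα)·X^SO − ½·5·(Σα)² = (5/2)·14² = 490.
Deadweight loss = W^SO − W^NE = 317.

317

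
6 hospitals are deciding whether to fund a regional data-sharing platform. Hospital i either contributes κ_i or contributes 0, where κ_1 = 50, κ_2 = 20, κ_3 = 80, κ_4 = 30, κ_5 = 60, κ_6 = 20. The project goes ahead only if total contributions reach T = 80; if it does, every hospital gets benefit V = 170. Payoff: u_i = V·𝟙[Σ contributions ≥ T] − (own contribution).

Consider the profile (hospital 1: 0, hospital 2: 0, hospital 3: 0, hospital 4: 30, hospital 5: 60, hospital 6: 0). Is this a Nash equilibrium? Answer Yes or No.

Yes

Total = 90 ≥ 80: provided.
Hospital 1 (pledges 0, payoff 170): pledging 50 → total 140, payoff 120. No gain.
Hospital 2 (pledges 0, payoff 170): pledging 20 → total 110, payoff 150. No gain.
Hospital 3 (pledges 0, payoff 170): pledging 80 → total 170, payoff 90. No gain.
Hospital 4 (pledges 30, payoff 140): dropping to 0 → total 60, payoff 0. No gain.
Hospital 5 (pledges 60, payoff 110): dropping to 0 → total 30, payoff 0. No gain.
Hospital 6 (pledges 0, payoff 170): pledging 20 → total 110, payoff 150. No gain.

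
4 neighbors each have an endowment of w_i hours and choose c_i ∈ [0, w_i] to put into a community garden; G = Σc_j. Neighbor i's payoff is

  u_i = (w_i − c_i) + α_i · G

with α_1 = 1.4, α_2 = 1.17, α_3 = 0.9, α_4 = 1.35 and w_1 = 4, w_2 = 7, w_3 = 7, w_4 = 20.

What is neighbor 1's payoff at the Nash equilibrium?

43.4

∂u_i/∂c_i = α_i − 1, so neighbor i contributes w_i if α_i > 1, else 0.
α_i > 1 for i ∈ {1, 2, 4}; NE contributions (4, 7, 0, 20), G = 31.
u_1 = (4 − 4) + 1.4·31 = 43.4.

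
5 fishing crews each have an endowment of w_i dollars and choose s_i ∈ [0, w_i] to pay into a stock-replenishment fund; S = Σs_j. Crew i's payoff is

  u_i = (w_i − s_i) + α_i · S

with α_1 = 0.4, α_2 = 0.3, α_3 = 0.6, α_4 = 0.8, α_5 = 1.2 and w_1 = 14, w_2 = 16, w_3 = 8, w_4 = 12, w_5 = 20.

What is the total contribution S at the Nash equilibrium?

∂u_i/∂s_i = α_i − 1, so crew i contributes w_i if α_i > 1, else 0.
α_i > 1 for i ∈ {5}; NE contributions (0, 0, 0, 0, 20), S = 20.

20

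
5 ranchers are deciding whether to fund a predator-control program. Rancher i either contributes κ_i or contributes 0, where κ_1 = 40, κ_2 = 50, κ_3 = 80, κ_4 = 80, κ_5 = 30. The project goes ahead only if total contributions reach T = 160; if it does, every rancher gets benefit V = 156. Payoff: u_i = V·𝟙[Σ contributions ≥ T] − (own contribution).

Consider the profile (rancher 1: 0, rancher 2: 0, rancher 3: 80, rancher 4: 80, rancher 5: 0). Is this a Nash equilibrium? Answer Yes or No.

Yes

Total = 160 ≥ 160: provided.
Rancher 1 (pledges 0, payoff 156): pledging 40 → total 200, payoff 116. No gain.
Rancher 2 (pledges 0, payoff 156): pledging 50 → total 210, payoff 106. No gain.
Rancher 3 (pledges 80, payoff 76): dropping to 0 → total 80, payoff 0. No gain.
Rancher 4 (pledges 80, payoff 76): dropping to 0 → total 80, payoff 0. No gain.
Rancher 5 (pledges 0, payoff 156): pledging 30 → total 190, payoff 126. No gain.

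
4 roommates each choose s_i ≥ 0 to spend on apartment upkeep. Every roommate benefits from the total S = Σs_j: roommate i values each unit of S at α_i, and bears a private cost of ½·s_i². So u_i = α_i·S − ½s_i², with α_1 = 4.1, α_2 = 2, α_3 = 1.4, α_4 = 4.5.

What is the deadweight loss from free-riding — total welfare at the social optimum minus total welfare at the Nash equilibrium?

165.51

Roommate i's FOC: ∂u_i/∂s_i = α_i − s_i = 0, so s_i* = α_i.
NE contributions = (4.1, 2, 1.4, 4.5); S = 12.
W^NE = (Σα)·S − ½Σα_i² = 12² − ½·43.02 = 122.49.
Planner sets s_i = Σα_j = 12 for every i, so S^SO = 4·12 = 48.
W^SO = (Σα)·S^SO − ½·4·(Σα)² = (4/2)·12² = 288.
Deadweight loss = W^SO − W^NE = 165.51.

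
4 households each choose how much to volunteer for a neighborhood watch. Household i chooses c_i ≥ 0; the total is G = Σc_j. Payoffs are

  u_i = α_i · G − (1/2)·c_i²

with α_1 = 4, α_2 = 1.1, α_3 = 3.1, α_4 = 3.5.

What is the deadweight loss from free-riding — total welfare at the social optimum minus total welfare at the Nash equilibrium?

Household i's FOC: ∂u_i/∂c_i = α_i − c_i = 0, so c_i* = α_i.
NE contributions = (4, 1.1, 3.1, 3.5); G = 11.7.
W^NE = (Σα)·G − ½Σα_i² = 11.7² − ½·39.07 = 117.355.
Planner sets c_i = Σα_j = 11.7 for every i, so G^SO = 4·11.7 = 46.8.
W^SO = (Σα)·G^SO − ½·4·(Σα)² = (4/2)·11.7² = 273.78.
Deadweight loss = W^SO − W^NE = 156.425.

156.425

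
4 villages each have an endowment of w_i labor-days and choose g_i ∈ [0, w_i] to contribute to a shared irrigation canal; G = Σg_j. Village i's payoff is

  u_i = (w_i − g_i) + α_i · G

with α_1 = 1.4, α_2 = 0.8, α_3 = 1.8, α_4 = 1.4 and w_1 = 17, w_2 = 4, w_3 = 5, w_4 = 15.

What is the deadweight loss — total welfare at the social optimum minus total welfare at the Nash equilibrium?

∂u_i/∂g_i = α_i − 1, so village i contributes w_i if α_i > 1, else 0.
α_i > 1 for i ∈ {1, 3, 4}; NE contributions (17, 0, 5, 15), G = 37.
W^NE = Σw_i − G^NE + (Σα_i)·G^NE = 41 + 4.4·37 = 203.8.
Planner: ∂(Σu_j)/∂g_i = Σα_j − 1 = 4.4 > 0, so everyone contributes w_i; G^SO = 41, W^SO = 41 + 4.4·41 = 221.4.
Deadweight loss = 17.6.

17.6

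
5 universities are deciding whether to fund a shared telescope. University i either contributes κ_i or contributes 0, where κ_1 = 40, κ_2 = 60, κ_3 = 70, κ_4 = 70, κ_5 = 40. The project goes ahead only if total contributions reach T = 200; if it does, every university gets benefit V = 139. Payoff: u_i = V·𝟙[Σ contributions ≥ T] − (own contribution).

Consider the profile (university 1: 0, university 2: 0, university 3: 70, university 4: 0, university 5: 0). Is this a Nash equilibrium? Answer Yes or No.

Total = 70 < 200: not provided.
University 1 (pledges 0, payoff 0): pledging 40 → total 110, payoff -40. No gain.
University 2 (pledges 0, payoff 0): pledging 60 → total 130, payoff -60. No gain.
University 3 (pledges 70, payoff -70): dropping to 0 → total 0, payoff 0. Profitable deviation.

No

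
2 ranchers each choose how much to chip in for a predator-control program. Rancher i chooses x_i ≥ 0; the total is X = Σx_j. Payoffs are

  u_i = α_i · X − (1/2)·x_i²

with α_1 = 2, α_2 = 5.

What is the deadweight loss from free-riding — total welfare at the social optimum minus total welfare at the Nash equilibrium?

Rancher i's FOC: ∂u_i/∂x_i = α_i − x_i = 0, so x_i* = α_i.
NE contributions = (2, 5); X = 7.
W^NE = (Σα)·X − ½Σα_i² = 7² − ½·29 = 34.5.
Planner sets x_i = Σα_j = 7 for every i, so X^SO = 2·7 = 14.
W^SO = (Σα)·X^SO − ½·2·(Σα)² = (2/2)·7² = 49.
Deadweight loss = W^SO − W^NE = 14.5.

14.5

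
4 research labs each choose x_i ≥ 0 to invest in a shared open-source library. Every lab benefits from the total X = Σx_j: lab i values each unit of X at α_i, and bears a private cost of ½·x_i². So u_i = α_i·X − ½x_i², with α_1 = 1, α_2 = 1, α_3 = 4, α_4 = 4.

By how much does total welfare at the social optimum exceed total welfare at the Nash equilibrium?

117

Lab i's FOC: ∂u_i/∂x_i = α_i − x_i = 0, so x_i* = α_i.
NE contributions = (1, 1, 4, 4); X = 10.
W^NE = (Σα)·X − ½Σα_i² = 10² − ½·34 = 83.
Planner sets x_i = Σα_j = 10 for every i, so X^SO = 4·10 = 40.
W^SO = (Σα)·X^SO − ½·4·(Σα)² = (4/2)·10² = 200.
Deadweight loss = W^SO − W^NE = 117.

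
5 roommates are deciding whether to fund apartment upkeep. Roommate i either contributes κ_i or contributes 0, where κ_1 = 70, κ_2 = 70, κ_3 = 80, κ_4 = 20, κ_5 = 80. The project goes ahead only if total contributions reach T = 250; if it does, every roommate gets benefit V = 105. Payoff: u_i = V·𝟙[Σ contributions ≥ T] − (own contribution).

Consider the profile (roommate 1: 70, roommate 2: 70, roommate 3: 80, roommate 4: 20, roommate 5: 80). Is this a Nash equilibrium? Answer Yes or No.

Total = 320 ≥ 250: provided.
Roommate 1 (pledges 70, payoff 35): dropping to 0 → total 250, payoff 105. Profitable deviation.

No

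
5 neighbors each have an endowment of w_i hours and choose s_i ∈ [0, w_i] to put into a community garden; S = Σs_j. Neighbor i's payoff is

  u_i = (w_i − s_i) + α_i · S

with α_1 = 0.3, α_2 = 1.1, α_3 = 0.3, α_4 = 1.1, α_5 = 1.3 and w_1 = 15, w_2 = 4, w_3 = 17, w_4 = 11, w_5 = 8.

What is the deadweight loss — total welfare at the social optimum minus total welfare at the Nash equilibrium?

99.2

∂u_i/∂s_i = α_i − 1, so neighbor i contributes w_i if α_i > 1, else 0.
α_i > 1 for i ∈ {2, 4, 5}; NE contributions (0, 4, 0, 11, 8), S = 23.
W^NE = Σw_i − S^NE + (Σα_i)·S^NE = 55 + 3.1·23 = 126.3.
Planner: ∂(Σu_j)/∂s_i = Σα_j − 1 = 3.1 > 0, so everyone contributes w_i; S^SO = 55, W^SO = 55 + 3.1·55 = 225.5.
Deadweight loss = 99.2.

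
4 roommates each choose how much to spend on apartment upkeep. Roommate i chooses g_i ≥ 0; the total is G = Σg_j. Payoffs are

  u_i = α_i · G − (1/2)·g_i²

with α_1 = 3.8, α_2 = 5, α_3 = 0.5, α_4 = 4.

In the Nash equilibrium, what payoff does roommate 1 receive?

Roommate i's FOC: ∂u_i/∂g_i = α_i − g_i = 0, so g_i* = α_i.
NE contributions = (3.8, 5, 0.5, 4); G = 13.3.
u_1 = α_1·G − ½·(g_1)² = 3.8·13.3 − ½·3.8² = 43.32.

43.32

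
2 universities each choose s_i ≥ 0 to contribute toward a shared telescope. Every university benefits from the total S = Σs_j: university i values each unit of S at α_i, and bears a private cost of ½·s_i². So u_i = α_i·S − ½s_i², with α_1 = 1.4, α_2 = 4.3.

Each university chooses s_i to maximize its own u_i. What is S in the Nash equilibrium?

University i's FOC: ∂u_i/∂s_i = α_i − s_i = 0, so s_i* = α_i.
NE contributions = (1.4, 4.3); S = 5.7.

5.7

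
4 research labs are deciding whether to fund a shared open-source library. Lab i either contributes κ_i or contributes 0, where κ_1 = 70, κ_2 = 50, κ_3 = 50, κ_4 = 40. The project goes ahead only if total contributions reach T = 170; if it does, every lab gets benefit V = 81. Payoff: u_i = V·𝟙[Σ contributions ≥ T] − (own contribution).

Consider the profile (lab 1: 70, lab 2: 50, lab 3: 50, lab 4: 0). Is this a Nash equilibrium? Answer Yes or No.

Total = 170 ≥ 170: provided.
Lab 1 (pledges 70, payoff 11): dropping to 0 → total 100, payoff 0. No gain.
Lab 2 (pledges 50, payoff 31): dropping to 0 → total 120, payoff 0. No gain.
Lab 3 (pledges 50, payoff 31): dropping to 0 → total 120, payoff 0. No gain.
Lab 4 (pledges 0, payoff 81): pledging 40 → total 210, payoff 41. No gain.

Yes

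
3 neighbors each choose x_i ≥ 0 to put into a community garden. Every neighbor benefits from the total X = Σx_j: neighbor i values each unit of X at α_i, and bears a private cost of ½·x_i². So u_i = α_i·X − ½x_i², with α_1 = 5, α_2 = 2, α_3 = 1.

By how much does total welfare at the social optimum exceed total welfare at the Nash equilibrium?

47

Neighbor i's FOC: ∂u_i/∂x_i = α_i − x_i = 0, so x_i* = α_i.
NE contributions = (5, 2, 1); X = 8.
W^NE = (Σα)·X − ½Σα_i² = 8² − ½·30 = 49.
Planner sets x_i = Σα_j = 8 for every i, so X^SO = 3·8 = 24.
W^SO = (Σα)·X^SO − ½·3·(Σα)² = (3/2)·8² = 96.
Deadweight loss = W^SO − W^NE = 47.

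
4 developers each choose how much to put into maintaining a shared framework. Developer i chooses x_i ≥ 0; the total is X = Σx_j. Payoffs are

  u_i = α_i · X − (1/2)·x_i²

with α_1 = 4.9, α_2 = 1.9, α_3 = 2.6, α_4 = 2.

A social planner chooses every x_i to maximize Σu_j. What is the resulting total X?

45.6

Planner FOC: ∂(Σu_j)/∂x_i = (Σα_j) − x_i = 0, so x_i^SO = Σα_j = 11.4 for every i; X^SO = 45.6.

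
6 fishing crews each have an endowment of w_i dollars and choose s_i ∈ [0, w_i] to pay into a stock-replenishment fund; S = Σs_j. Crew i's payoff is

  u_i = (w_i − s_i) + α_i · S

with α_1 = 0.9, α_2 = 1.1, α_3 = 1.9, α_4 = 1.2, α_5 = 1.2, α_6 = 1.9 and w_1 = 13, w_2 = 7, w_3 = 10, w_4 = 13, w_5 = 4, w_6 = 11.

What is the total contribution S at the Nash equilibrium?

∂u_i/∂s_i = α_i − 1, so crew i contributes w_i if α_i > 1, else 0.
α_i > 1 for i ∈ {2, 3, 4, 5, 6}; NE contributions (0, 7, 10, 13, 4, 11), S = 45.

45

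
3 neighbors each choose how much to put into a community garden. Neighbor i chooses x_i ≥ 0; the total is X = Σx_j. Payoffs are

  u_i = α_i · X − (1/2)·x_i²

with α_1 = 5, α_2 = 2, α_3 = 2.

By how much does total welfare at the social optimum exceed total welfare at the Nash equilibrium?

57

Neighbor i's FOC: ∂u_i/∂x_i = α_i − x_i = 0, so x_i* = α_i.
NE contributions = (5, 2, 2); X = 9.
W^NE = (Σα)·X − ½Σα_i² = 9² − ½·33 = 64.5.
Planner sets x_i = Σα_j = 9 for every i, so X^SO = 3·9 = 27.
W^SO = (Σα)·X^SO − ½·3·(Σα)² = (3/2)·9² = 121.5.
Deadweight loss = W^SO − W^NE = 57.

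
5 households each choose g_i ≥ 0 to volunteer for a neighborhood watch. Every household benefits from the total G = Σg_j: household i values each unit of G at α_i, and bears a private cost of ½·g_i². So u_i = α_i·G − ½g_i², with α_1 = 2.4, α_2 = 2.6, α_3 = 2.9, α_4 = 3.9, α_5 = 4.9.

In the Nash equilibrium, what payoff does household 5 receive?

69.825

Household i's FOC: ∂u_i/∂g_i = α_i − g_i = 0, so g_i* = α_i.
NE contributions = (2.4, 2.6, 2.9, 3.9, 4.9); G = 16.7.
u_5 = α_5·G − ½·(g_5)² = 4.9·16.7 − ½·4.9² = 69.825.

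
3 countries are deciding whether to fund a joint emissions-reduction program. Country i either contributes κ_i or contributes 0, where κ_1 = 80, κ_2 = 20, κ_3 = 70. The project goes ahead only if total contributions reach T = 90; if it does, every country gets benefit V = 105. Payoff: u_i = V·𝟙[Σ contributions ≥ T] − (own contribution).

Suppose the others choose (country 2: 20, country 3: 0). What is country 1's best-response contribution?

80

Others' total = 20. Contributing 80 brings total to 100 ≥ 90: gain V − κ_1 = 25.
Best response: 80.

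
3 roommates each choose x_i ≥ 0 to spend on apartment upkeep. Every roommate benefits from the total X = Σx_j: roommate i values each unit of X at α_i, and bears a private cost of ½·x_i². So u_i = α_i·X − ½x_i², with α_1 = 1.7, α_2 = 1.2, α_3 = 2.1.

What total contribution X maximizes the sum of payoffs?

15

Planner FOC: ∂(Σu_j)/∂x_i = (Σα_j) − x_i = 0, so x_i^SO = Σα_j = 5 for every i; X^SO = 15.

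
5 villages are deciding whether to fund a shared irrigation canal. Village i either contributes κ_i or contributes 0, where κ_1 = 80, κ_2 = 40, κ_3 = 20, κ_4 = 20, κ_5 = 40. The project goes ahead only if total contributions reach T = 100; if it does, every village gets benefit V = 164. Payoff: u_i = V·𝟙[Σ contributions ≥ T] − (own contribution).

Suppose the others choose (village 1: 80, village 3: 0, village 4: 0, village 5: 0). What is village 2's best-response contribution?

Others' total = 80. Contributing 40 brings total to 120 ≥ 100: gain V − κ_2 = 124.
Best response: 40.

40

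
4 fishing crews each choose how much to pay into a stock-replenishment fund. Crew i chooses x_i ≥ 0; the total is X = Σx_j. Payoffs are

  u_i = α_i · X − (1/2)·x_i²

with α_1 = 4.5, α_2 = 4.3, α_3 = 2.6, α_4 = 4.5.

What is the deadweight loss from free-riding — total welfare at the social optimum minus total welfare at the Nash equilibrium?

Crew i's FOC: ∂u_i/∂x_i = α_i − x_i = 0, so x_i* = α_i.
NE contributions = (4.5, 4.3, 2.6, 4.5); X = 15.9.
W^NE = (Σα)·X − ½Σα_i² = 15.9² − ½·65.75 = 219.935.
Planner sets x_i = Σα_j = 15.9 for every i, so X^SO = 4·15.9 = 63.6.
W^SO = (Σα)·X^SO − ½·4·(Σα)² = (4/2)·15.9² = 505.62.
Deadweight loss = W^SO − W^NE = 285.685.

285.685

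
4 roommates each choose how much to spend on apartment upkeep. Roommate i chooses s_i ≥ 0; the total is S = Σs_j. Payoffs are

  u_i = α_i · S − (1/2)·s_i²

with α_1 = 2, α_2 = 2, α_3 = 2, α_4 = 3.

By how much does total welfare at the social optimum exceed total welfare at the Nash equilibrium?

Roommate i's FOC: ∂u_i/∂s_i = α_i − s_i = 0, so s_i* = α_i.
NE contributions = (2, 2, 2, 3); S = 9.
W^NE = (Σα)·S − ½Σα_i² = 9² − ½·21 = 70.5.
Planner sets s_i = Σα_j = 9 for every i, so S^SO = 4·9 = 36.
W^SO = (Σα)·S^SO − ½·4·(Σα)² = (4/2)·9² = 162.
Deadweight loss = W^SO − W^NE = 91.5.

91.5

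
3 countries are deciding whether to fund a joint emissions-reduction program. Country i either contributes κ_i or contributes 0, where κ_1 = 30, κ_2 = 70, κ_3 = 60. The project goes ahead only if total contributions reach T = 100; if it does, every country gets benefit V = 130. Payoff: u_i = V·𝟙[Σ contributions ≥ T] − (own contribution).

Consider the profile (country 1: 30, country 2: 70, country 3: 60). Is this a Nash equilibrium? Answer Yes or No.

Total = 160 ≥ 100: provided.
Country 1 (pledges 30, payoff 100): dropping to 0 → total 130, payoff 130. Profitable deviation.

No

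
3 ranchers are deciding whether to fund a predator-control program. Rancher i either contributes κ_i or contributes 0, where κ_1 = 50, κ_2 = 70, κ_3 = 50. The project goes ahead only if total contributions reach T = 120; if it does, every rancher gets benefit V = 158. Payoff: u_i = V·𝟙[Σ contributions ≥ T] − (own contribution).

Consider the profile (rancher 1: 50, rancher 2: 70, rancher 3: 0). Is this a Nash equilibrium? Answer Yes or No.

Yes

Total = 120 ≥ 120: provided.
Rancher 1 (pledges 50, payoff 108): dropping to 0 → total 70, payoff 0. No gain.
Rancher 2 (pledges 70, payoff 88): dropping to 0 → total 50, payoff 0. No gain.
Rancher 3 (pledges 0, payoff 158): pledging 50 → total 170, payoff 108. No gain.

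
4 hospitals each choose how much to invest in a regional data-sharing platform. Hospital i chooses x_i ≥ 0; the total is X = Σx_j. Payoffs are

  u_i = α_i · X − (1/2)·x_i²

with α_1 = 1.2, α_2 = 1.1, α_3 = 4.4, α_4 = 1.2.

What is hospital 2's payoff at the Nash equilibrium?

Hospital i's FOC: ∂u_i/∂x_i = α_i − x_i = 0, so x_i* = α_i.
NE contributions = (1.2, 1.1, 4.4, 1.2); X = 7.9.
u_2 = α_2·X − ½·(x_2)² = 1.1·7.9 − ½·1.1² = 8.085.

8.085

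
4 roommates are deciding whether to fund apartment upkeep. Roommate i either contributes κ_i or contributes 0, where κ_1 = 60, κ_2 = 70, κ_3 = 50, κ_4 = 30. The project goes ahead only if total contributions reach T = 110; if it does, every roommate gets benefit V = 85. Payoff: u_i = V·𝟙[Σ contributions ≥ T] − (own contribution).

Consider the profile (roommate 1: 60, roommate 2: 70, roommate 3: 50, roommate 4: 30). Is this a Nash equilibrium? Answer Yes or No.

No

Total = 210 ≥ 110: provided.
Roommate 1 (pledges 60, payoff 25): dropping to 0 → total 150, payoff 85. Profitable deviation.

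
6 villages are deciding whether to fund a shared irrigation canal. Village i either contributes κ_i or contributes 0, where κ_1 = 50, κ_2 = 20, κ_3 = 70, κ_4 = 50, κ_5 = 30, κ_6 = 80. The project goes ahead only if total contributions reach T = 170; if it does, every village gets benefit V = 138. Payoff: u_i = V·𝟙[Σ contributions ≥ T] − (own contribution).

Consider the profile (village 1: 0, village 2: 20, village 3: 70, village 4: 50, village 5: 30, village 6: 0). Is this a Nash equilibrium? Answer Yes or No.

Total = 170 ≥ 170: provided.
Village 1 (pledges 0, payoff 138): pledging 50 → total 220, payoff 88. No gain.
Village 2 (pledges 20, payoff 118): dropping to 0 → total 150, payoff 0. No gain.
Village 3 (pledges 70, payoff 68): dropping to 0 → total 100, payoff 0. No gain.
Village 4 (pledges 50, payoff 88): dropping to 0 → total 120, payoff 0. No gain.
Village 5 (pledges 30, payoff 108): dropping to 0 → total 140, payoff 0. No gain.
Village 6 (pledges 0, payoff 138): pledging 80 → total 250, payoff 58. No gain.

Yes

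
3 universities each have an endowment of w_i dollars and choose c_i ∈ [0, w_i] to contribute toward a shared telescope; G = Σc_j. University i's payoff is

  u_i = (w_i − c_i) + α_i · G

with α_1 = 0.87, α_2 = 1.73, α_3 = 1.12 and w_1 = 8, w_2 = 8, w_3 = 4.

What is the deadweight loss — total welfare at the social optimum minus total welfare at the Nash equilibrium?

∂u_i/∂c_i = α_i − 1, so university i contributes w_i if α_i > 1, else 0.
α_i > 1 for i ∈ {2, 3}; NE contributions (0, 8, 4), G = 12.
W^NE = Σw_i − G^NE + (Σα_i)·G^NE = 20 + 2.72·12 = 52.64.
Planner: ∂(Σu_j)/∂c_i = Σα_j − 1 = 2.72 > 0, so everyone contributes w_i; G^SO = 20, W^SO = 20 + 2.72·20 = 74.4.
Deadweight loss = 21.76.

21.76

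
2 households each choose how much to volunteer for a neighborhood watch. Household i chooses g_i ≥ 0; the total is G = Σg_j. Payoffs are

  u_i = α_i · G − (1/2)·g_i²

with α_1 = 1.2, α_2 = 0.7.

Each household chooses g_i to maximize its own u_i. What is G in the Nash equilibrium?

Household i's FOC: ∂u_i/∂g_i = α_i − g_i = 0, so g_i* = α_i.
NE contributions = (1.2, 0.7); G = 1.9.

1.9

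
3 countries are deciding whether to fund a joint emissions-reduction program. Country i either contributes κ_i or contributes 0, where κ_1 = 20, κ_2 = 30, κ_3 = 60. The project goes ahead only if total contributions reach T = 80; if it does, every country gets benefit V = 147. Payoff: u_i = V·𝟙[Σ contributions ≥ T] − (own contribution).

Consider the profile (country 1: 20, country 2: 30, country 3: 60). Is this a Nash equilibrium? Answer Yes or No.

Total = 110 ≥ 80: provided.
Country 1 (pledges 20, payoff 127): dropping to 0 → total 90, payoff 147. Profitable deviation.

No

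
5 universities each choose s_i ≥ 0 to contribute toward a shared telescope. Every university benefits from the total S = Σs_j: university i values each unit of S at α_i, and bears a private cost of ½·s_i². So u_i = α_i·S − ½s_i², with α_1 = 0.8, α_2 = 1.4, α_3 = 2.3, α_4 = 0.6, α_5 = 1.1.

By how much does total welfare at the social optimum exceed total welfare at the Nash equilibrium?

62.39

University i's FOC: ∂u_i/∂s_i = α_i − s_i = 0, so s_i* = α_i.
NE contributions = (0.8, 1.4, 2.3, 0.6, 1.1); S = 6.2.
W^NE = (Σα)·S − ½Σα_i² = 6.2² − ½·9.46 = 33.71.
Planner sets s_i = Σα_j = 6.2 for every i, so S^SO = 5·6.2 = 31.
W^SO = (Σα)·S^SO − ½·5·(Σα)² = (5/2)·6.2² = 96.1.
Deadweight loss = W^SO − W^NE = 62.39.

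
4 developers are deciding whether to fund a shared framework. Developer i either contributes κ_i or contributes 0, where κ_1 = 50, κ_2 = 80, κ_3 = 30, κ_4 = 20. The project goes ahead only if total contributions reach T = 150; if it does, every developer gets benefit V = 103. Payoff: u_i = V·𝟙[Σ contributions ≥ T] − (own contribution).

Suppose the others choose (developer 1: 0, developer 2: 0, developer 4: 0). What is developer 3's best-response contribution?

Others' total = 0. Even contributing 30 gives 30 < 150: no benefit either way.
Best response: 0.

0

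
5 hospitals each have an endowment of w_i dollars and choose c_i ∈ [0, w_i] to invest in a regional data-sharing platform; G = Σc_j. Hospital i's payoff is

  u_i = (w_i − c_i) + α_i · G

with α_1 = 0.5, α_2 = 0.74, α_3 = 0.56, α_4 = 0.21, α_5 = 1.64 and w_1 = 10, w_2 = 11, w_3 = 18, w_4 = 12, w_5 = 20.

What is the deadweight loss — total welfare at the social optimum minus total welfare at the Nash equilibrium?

∂u_i/∂c_i = α_i − 1, so hospital i contributes w_i if α_i > 1, else 0.
α_i > 1 for i ∈ {5}; NE contributions (0, 0, 0, 0, 20), G = 20.
W^NE = Σw_i − G^NE + (Σα_i)·G^NE = 71 + 2.65·20 = 124.
Planner: ∂(Σu_j)/∂c_i = Σα_j − 1 = 2.65 > 0, so everyone contributes w_i; G^SO = 71, W^SO = 71 + 2.65·71 = 259.15.
Deadweight loss = 135.15.

135.15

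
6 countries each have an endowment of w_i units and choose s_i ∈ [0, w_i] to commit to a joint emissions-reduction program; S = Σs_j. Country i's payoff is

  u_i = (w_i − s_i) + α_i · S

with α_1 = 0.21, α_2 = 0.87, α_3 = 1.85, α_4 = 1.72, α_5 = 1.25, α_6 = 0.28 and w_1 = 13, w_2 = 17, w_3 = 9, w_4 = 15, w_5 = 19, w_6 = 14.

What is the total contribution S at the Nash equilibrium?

∂u_i/∂s_i = α_i − 1, so country i contributes w_i if α_i > 1, else 0.
α_i > 1 for i ∈ {3, 4, 5}; NE contributions (0, 0, 9, 15, 19, 0), S = 43.

43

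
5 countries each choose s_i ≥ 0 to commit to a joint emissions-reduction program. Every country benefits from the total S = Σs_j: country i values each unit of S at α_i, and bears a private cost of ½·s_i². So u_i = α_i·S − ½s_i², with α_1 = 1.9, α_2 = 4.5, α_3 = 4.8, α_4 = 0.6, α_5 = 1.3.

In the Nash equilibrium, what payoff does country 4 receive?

7.68

Country i's FOC: ∂u_i/∂s_i = α_i − s_i = 0, so s_i* = α_i.
NE contributions = (1.9, 4.5, 4.8, 0.6, 1.3); S = 13.1.
u_4 = α_4·S − ½·(s_4)² = 0.6·13.1 − ½·0.6² = 7.68.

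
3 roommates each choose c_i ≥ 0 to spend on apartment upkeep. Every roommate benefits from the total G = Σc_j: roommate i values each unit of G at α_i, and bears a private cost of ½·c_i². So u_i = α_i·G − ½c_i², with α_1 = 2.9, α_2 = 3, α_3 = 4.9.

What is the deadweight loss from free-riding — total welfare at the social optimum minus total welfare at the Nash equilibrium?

Roommate i's FOC: ∂u_i/∂c_i = α_i − c_i = 0, so c_i* = α_i.
NE contributions = (2.9, 3, 4.9); G = 10.8.
W^NE = (Σα)·G − ½Σα_i² = 10.8² − ½·41.42 = 95.93.
Planner sets c_i = Σα_j = 10.8 for every i, so G^SO = 3·10.8 = 32.4.
W^SO = (Σα)·G^SO − ½·3·(Σα)² = (3/2)·10.8² = 174.96.
Deadweight loss = W^SO − W^NE = 79.03.

79.03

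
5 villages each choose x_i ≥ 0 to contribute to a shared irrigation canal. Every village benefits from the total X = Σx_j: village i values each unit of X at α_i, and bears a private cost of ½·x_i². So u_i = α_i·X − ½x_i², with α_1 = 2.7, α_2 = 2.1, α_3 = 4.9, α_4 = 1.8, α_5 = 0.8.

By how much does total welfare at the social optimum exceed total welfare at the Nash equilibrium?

Village i's FOC: ∂u_i/∂x_i = α_i − x_i = 0, so x_i* = α_i.
NE contributions = (2.7, 2.1, 4.9, 1.8, 0.8); X = 12.3.
W^NE = (Σα)·X − ½Σα_i² = 12.3² − ½·39.59 = 131.495.
Planner sets x_i = Σα_j = 12.3 for every i, so X^SO = 5·12.3 = 61.5.
W^SO = (Σα)·X^SO − ½·5·(Σα)² = (5/2)·12.3² = 378.225.
Deadweight loss = W^SO − W^NE = 246.73.

246.73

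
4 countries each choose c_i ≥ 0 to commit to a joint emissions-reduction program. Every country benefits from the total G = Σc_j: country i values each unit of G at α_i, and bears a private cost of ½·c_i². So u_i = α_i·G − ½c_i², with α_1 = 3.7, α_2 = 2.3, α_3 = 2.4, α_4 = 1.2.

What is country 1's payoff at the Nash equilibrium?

Country i's FOC: ∂u_i/∂c_i = α_i − c_i = 0, so c_i* = α_i.
NE contributions = (3.7, 2.3, 2.4, 1.2); G = 9.6.
u_1 = α_1·G − ½·(c_1)² = 3.7·9.6 − ½·3.7² = 28.675.

28.675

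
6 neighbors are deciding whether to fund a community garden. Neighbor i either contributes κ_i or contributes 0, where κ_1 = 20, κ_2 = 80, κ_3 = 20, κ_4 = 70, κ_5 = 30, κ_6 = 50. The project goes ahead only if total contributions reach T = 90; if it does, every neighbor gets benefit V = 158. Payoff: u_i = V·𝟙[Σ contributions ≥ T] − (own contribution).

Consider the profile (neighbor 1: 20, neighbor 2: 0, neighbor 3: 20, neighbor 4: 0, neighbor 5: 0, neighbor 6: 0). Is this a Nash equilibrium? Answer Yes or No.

Total = 40 < 90: not provided.
Neighbor 1 (pledges 20, payoff -20): dropping to 0 → total 20, payoff 0. Profitable deviation.

No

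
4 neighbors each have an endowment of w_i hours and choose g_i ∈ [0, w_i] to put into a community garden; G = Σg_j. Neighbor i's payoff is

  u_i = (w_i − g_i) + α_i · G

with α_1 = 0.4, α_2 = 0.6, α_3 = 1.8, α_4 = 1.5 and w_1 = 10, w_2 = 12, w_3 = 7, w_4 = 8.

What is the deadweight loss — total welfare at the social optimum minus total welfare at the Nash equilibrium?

∂u_i/∂g_i = α_i − 1, so neighbor i contributes w_i if α_i > 1, else 0.
α_i > 1 for i ∈ {3, 4}; NE contributions (0, 0, 7, 8), G = 15.
W^NE = Σw_i − G^NE + (Σα_i)·G^NE = 37 + 3.3·15 = 86.5.
Planner: ∂(Σu_j)/∂g_i = Σα_j − 1 = 3.3 > 0, so everyone contributes w_i; G^SO = 37, W^SO = 37 + 3.3·37 = 159.1.
Deadweight loss = 72.6.

72.6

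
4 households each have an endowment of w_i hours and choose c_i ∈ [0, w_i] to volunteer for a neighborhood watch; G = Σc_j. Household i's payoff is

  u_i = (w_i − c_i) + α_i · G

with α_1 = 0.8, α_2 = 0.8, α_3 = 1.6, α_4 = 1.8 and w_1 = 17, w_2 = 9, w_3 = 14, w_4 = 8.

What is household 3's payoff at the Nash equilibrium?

35.2

∂u_i/∂c_i = α_i − 1, so household i contributes w_i if α_i > 1, else 0.
α_i > 1 for i ∈ {3, 4}; NE contributions (0, 0, 14, 8), G = 22.
u_3 = (14 − 14) + 1.6·22 = 35.2.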